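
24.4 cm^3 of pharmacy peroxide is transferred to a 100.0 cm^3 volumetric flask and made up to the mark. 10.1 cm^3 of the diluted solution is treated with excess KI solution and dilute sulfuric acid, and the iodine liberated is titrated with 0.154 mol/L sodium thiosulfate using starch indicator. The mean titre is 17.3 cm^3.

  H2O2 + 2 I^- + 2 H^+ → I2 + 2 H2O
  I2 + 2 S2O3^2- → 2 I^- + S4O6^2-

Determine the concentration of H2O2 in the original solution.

n(S2O3^2-) = 0.0173 × 0.154 = 2.66 × 10^-3 mol
n(I2) = n(S2O3^2-)/2 = 1.33 × 10^-3 mol
n(H2O2) in the aliquot = 1.33 × 10^-3 mol (1:1 ratio)
[H2O2]_dilute = 1.33 × 10^-3 / 0.0101 = 0.132 mol/L
[H2O2]_original = 0.132 × 100.0/24.4 = 0.541 mol/L

0.541 mol/L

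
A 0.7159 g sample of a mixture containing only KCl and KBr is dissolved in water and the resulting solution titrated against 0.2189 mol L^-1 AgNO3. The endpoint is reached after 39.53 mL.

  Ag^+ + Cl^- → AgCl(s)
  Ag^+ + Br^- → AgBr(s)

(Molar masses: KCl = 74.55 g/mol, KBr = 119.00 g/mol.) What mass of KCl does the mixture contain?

0.5263 g

n(AgNO3) = 0.03953 × 0.2189 = 8.653 × 10^-3 mol
Let x = n(KCl), y = n(KBr).
Titrant: 1x + 1y = 8.653 × 10^-3;  mass: 74.55x + 119.00y = 0.7159
Solving, x = 7.060 × 10^-3 mol, y = 1.593 × 10^-3 mol
mass of KCl = 7.060 × 10^-3 × 74.55 = 0.5263 g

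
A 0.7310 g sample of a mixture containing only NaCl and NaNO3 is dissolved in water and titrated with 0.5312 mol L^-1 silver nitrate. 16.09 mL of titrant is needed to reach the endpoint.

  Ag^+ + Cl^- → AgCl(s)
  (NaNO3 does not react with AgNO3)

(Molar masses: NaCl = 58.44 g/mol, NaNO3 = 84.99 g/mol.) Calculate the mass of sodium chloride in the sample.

n(AgNO3) = 0.01609 × 0.5312 = 8.547 × 10^-3 mol
Let x = n(NaCl), y = n(NaNO3).
Titrant: 1x = 8.547 × 10^-3;  mass: 58.44x + 84.99y = 0.7310
Solving, x = 8.547 × 10^-3 mol, y = 2.724 × 10^-3 mol
mass of NaCl = 8.547 × 10^-3 × 58.44 = 0.4995 g

0.4995 g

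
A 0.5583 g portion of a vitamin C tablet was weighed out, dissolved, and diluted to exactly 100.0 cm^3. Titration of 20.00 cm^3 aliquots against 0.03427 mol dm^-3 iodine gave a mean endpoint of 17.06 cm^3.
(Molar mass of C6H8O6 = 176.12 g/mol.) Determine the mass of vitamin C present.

C6H8O6 + I2 → C6H6O6 + 2 HI
n(I2) per titration = 0.01706 × 0.03427 = 5.846 × 10^-4 mol
n(C6H8O6) in each aliquot = 5.846 × 10^-4 mol (1:1 ratio)
n(C6H8O6) in the whole flask = 5.846 × 10^-4 × 100.0/20.00 = 2.923 × 10^-3 mol
mass of C6H8O6 = 2.923 × 10^-3 × 176.12 = 0.5148 g

0.5148 g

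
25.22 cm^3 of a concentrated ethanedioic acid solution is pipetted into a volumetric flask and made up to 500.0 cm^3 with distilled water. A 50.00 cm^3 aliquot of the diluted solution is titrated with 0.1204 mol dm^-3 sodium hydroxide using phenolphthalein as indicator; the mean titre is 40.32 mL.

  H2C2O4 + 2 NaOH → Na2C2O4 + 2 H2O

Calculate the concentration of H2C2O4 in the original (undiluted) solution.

0.9624 mol/L

n(NaOH) = 0.04032 × 0.1204 = 4.855 × 10^-3 mol
From the 1:2 ratio, n(H2C2O4) in the aliquot = 1/2 × 4.855 × 10^-3 = 2.427 × 10^-3 mol
[H2C2O4]_dilute = 2.427 × 10^-3 / 0.05000 = 0.04855 mol/L
Dilution factor = 500.0 / 25.22 = 19.83
[H2C2O4]_stock = 0.04855 × 19.83 = 0.9624 mol/L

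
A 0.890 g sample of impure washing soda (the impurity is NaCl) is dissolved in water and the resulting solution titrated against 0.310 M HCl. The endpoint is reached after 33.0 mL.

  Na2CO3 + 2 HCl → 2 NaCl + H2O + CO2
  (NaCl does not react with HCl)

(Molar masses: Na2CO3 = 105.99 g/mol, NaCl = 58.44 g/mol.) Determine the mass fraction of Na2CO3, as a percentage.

60.9 %

n(HCl) = 0.0330 × 0.310 = 0.0102 mol
Let x = n(Na2CO3), y = n(NaCl).
Titrant: 2x = 0.0102;  mass: 105.99x + 58.44y = 0.890
Solving, x = 5.12 × 10^-3 mol, y = 5.95 × 10^-3 mol
mass of Na2CO3 = 5.12 × 10^-3 × 105.99 = 0.542 g
% Na2CO3 = 0.542 / 0.890 × 100 = 60.9 %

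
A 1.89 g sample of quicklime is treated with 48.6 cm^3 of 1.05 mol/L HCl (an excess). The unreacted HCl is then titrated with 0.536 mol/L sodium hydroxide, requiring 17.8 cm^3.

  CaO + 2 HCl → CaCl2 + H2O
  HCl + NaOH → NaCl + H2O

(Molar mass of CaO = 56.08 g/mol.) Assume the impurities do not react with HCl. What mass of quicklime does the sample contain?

n(HCl) added = 0.0486 × 1.05 = 0.0510 mol
n(NaOH) used in back-titration = 0.0178 × 0.536 = 9.54 × 10^-3 mol
n(HCl) left over = 9.54 × 10^-3 mol (1:1 ratio)
n(HCl) consumed by analyte = 0.0510 − 9.54 × 10^-3 = 0.0415 mol
From the 1:2 ratio, n(CaO) = 1/2 × 0.0415 = 0.0207 mol
mass of CaO = 0.0207 × 56.08 = 1.16 g

1.16 g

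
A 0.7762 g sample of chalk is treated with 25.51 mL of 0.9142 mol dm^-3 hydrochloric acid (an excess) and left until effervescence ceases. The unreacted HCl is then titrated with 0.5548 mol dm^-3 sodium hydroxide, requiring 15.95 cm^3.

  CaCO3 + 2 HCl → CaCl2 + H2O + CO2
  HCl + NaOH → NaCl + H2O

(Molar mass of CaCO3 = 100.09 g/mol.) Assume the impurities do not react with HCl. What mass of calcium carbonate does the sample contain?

n(HCl) added = 0.02551 × 0.9142 = 0.02332 mol
n(NaOH) used in back-titration = 0.01595 × 0.5548 = 8.849 × 10^-3 mol
n(HCl) left over = 8.849 × 10^-3 mol (1:1 ratio)
n(HCl) consumed by analyte = 0.02332 − 8.849 × 10^-3 = 0.01447 mol
From the 1:2 ratio, n(CaCO3) = 1/2 × 0.01447 = 7.236 × 10^-3 mol
mass of CaCO3 = 7.236 × 10^-3 × 100.09 = 0.7243 g

0.7243 g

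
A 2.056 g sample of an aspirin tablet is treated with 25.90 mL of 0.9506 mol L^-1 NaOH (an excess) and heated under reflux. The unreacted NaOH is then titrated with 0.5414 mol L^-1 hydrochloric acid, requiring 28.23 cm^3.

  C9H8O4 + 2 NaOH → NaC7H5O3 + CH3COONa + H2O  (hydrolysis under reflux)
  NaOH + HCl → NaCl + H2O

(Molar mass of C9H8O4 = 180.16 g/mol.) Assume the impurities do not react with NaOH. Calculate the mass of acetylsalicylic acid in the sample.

0.8411 g

n(NaOH) added = 0.02590 × 0.9506 = 0.02462 mol
n(HCl) used in back-titration = 0.02823 × 0.5414 = 0.01528 mol
n(NaOH) left over = 0.01528 mol (1:1 ratio)
n(NaOH) consumed by analyte = 0.02462 − 0.01528 = 9.337 × 10^-3 mol
From the 1:2 ratio, n(C9H8O4) = 1/2 × 9.337 × 10^-3 = 4.668 × 10^-3 mol
mass of C9H8O4 = 4.668 × 10^-3 × 180.16 = 0.8411 g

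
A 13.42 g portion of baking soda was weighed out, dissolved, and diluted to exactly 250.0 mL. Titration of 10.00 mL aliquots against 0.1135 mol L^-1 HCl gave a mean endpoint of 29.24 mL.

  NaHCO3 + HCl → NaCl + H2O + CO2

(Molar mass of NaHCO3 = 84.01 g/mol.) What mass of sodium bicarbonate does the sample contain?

n(HCl) per titration = 0.02924 × 0.1135 = 3.319 × 10^-3 mol
n(NaHCO3) in each aliquot = 3.319 × 10^-3 mol (1:1 ratio)
n(NaHCO3) in the whole flask = 3.319 × 10^-3 × 250.0/10.00 = 0.08297 mol
mass of NaHCO3 = 0.08297 × 84.01 = 6.970 g

6.970 g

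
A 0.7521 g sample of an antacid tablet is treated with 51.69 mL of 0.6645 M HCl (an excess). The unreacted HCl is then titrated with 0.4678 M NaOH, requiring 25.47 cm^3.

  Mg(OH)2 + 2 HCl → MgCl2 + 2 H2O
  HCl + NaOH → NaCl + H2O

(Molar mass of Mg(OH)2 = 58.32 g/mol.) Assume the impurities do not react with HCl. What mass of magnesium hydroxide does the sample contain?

n(HCl) added = 0.05169 × 0.6645 = 0.03435 mol
n(NaOH) used in back-titration = 0.02547 × 0.4678 = 0.01191 mol
n(HCl) left over = 0.01191 mol (1:1 ratio)
n(HCl) consumed by analyte = 0.03435 − 0.01191 = 0.02243 mol
From the 1:2 ratio, n(Mg(OH)2) = 1/2 × 0.02243 = 0.01122 mol
mass of Mg(OH)2 = 0.01122 × 58.32 = 0.6542 g

0.6542 g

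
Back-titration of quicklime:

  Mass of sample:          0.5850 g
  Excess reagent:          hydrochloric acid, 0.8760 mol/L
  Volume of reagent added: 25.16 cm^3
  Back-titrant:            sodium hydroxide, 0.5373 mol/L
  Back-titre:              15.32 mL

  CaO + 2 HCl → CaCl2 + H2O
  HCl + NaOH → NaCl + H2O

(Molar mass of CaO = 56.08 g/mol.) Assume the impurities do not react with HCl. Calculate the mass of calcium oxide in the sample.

n(HCl) added = 0.02516 × 0.8760 = 0.02204 mol
n(NaOH) used in back-titration = 0.01532 × 0.5373 = 8.231 × 10^-3 mol
n(HCl) left over = 8.231 × 10^-3 mol (1:1 ratio)
n(HCl) consumed by analyte = 0.02204 − 8.231 × 10^-3 = 0.01381 mol
From the 1:2 ratio, n(CaO) = 1/2 × 0.01381 = 6.904 × 10^-3 mol
mass of CaO = 6.904 × 10^-3 × 56.08 = 0.3872 g

0.3872 g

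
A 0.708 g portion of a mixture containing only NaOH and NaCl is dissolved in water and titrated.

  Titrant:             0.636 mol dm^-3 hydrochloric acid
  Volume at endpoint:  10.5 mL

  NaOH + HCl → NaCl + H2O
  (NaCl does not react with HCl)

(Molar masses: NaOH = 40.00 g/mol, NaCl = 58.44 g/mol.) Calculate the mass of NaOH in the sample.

n(HCl) = 0.0105 × 0.636 = 6.68 × 10^-3 mol
Let x = n(NaOH), y = n(NaCl).
Titrant: 1x = 6.68 × 10^-3;  mass: 40.00x + 58.44y = 0.708
Solving, x = 6.68 × 10^-3 mol, y = 7.54 × 10^-3 mol
mass of NaOH = 6.68 × 10^-3 × 40.00 = 0.267 g

0.267 g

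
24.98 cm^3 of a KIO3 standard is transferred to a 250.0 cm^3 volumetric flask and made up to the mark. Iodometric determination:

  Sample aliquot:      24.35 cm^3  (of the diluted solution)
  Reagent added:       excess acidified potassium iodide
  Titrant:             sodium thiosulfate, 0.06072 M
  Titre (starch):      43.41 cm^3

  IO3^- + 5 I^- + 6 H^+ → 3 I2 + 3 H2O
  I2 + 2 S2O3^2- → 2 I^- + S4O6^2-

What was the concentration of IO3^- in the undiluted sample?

0.1806 M

n(S2O3^2-) = 0.04341 × 0.06072 = 2.636 × 10^-3 mol
n(I2) = n(S2O3^2-)/2 = 1.318 × 10^-3 mol
From the 1:3 ratio, n(IO3^-) in the aliquot = 1/3 × 1.318 × 10^-3 = 4.393 × 10^-4 mol
[IO3^-]_dilute = 4.393 × 10^-4 / 0.02435 = 0.01804 mol/L
[IO3^-]_original = 0.01804 × 250.0/24.98 = 0.1806 mol/L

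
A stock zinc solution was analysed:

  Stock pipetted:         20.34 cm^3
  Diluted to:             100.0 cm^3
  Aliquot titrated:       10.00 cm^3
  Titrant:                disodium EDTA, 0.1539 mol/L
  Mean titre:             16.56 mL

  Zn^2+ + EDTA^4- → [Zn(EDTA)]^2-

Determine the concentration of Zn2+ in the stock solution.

n(EDTA) = 0.01656 × 0.1539 = 2.549 × 10^-3 mol
n(Zn2+) in the aliquot = 2.549 × 10^-3 mol (1:1 ratio)
[Zn2+]_dilute = 2.549 × 10^-3 / 0.01000 = 0.2549 mol/L
Dilution factor = 100.0 / 20.34 = 4.916
[Zn2+]_stock = 0.2549 × 4.916 = 1.253 mol/L

1.253 mol/L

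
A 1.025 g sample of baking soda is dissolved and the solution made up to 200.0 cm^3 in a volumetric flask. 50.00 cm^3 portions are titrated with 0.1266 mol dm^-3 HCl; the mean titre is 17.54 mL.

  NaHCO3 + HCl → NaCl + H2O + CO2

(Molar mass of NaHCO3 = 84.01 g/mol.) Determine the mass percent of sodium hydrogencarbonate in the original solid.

n(HCl) per titration = 0.01754 × 0.1266 = 2.221 × 10^-3 mol
n(NaHCO3) in each aliquot = 2.221 × 10^-3 mol (1:1 ratio)
n(NaHCO3) in the whole flask = 2.221 × 10^-3 × 200.0/50.00 = 8.882 × 10^-3 mol
mass of NaHCO3 = 8.882 × 10^-3 × 84.01 = 0.7462 g
% NaHCO3 = 0.7462 / 1.025 × 100 = 72.80 %

72.80 %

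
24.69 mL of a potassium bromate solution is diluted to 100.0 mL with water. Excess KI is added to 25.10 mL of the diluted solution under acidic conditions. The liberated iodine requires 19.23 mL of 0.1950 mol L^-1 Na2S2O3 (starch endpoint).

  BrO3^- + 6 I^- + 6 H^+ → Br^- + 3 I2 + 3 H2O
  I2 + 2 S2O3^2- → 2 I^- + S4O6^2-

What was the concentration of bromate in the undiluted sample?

0.1008 mol/L

n(S2O3^2-) = 0.01923 × 0.1950 = 3.750 × 10^-3 mol
n(I2) = n(S2O3^2-)/2 = 1.875 × 10^-3 mol
From the 1:3 ratio, n(BrO3^-) in the aliquot = 1/3 × 1.875 × 10^-3 = 6.250 × 10^-4 mol
[BrO3^-]_dilute = 6.250 × 10^-4 / 0.02510 = 0.02490 mol/L
[BrO3^-]_original = 0.02490 × 100.0/24.69 = 0.1008 mol/L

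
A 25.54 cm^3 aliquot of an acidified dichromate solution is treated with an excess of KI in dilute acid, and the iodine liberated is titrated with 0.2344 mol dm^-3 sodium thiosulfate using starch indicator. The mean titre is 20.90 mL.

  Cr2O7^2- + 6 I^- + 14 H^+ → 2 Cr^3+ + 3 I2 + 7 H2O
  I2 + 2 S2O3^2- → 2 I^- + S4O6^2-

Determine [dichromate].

0.03197 mol/L

n(S2O3^2-) = 0.02090 × 0.2344 = 4.899 × 10^-3 mol
n(I2) = n(S2O3^2-)/2 = 2.449 × 10^-3 mol
From the 1:3 ratio, n(Cr2O7^2-) in the aliquot = 1/3 × 2.449 × 10^-3 = 8.165 × 10^-4 mol
[Cr2O7^2-] = 8.165 × 10^-4 / 0.02554 = 0.03197 mol/L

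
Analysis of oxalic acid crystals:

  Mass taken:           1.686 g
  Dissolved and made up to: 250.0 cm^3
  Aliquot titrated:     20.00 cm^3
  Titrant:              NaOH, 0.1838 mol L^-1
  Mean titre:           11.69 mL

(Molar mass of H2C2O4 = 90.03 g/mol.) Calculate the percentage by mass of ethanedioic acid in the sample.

71.71 %

H2C2O4 + 2 NaOH → Na2C2O4 + 2 H2O
n(NaOH) per titration = 0.01169 × 0.1838 = 2.149 × 10^-3 mol
From the 1:2 ratio, n(H2C2O4) in each aliquot = 1/2 × 2.149 × 10^-3 = 1.074 × 10^-3 mol
n(H2C2O4) in the whole flask = 1.074 × 10^-3 × 250.0/20.00 = 0.01343 mol
mass of H2C2O4 = 0.01343 × 90.03 = 1.209 g
% H2C2O4 = 1.209 / 1.686 × 100 = 71.71 %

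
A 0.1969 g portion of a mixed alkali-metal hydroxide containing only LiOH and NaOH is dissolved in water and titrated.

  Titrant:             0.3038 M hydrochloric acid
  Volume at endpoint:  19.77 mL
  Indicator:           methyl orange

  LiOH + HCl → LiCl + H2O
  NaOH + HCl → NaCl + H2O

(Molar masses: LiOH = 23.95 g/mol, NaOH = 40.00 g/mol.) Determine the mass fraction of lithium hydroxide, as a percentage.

32.85 %

n(HCl) = 0.01977 × 0.3038 = 6.006 × 10^-3 mol
Let x = n(LiOH), y = n(NaOH).
Titrant: 1x + 1y = 6.006 × 10^-3;  mass: 23.95x + 40.00y = 0.1969
Solving, x = 2.701 × 10^-3 mol, y = 3.306 × 10^-3 mol
mass of LiOH = 2.701 × 10^-3 × 23.95 = 0.06468 g
% LiOH = 0.06468 / 0.1969 × 100 = 32.85 %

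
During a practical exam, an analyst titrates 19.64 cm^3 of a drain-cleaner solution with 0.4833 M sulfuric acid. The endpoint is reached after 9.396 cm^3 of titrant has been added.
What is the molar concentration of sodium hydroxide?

2 NaOH + H2SO4 → Na2SO4 + 2 H2O
n(H2SO4) = 0.009396 L × 0.4833 mol/L = 4.541 × 10^-3 mol
From the 2:1 mole ratio, n(NaOH) = 2/1 × 4.541 × 10^-3 = 9.082 × 10^-3 mol
[NaOH] = 9.082 × 10^-3 mol / 0.01964 L = 0.4624 mol/L

0.4624 M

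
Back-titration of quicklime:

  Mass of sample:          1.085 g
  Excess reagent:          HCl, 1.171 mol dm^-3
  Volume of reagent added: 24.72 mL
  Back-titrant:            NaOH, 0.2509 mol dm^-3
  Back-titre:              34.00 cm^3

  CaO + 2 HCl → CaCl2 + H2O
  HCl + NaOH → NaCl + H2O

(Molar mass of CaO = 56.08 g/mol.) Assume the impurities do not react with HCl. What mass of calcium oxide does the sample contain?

n(HCl) added = 0.02472 × 1.171 = 0.02895 mol
n(NaOH) used in back-titration = 0.03400 × 0.2509 = 8.531 × 10^-3 mol
n(HCl) left over = 8.531 × 10^-3 mol (1:1 ratio)
n(HCl) consumed by analyte = 0.02895 − 8.531 × 10^-3 = 0.02042 mol
From the 1:2 ratio, n(CaO) = 1/2 × 0.02042 = 0.01021 mol
mass of CaO = 0.01021 × 56.08 = 0.5725 g

0.5725 g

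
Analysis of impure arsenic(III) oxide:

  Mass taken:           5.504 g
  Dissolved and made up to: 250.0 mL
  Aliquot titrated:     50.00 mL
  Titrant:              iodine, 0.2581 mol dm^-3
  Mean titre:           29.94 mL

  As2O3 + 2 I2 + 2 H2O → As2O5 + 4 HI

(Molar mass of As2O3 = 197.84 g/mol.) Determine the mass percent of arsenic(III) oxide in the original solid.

69.44 %

n(I2) per titration = 0.02994 × 0.2581 = 7.728 × 10^-3 mol
From the 1:2 ratio, n(As2O3) in each aliquot = 1/2 × 7.728 × 10^-3 = 3.864 × 10^-3 mol
n(As2O3) in the whole flask = 3.864 × 10^-3 × 250.0/50.00 = 0.01932 mol
mass of As2O3 = 0.01932 × 197.84 = 3.822 g
% As2O3 = 3.822 / 5.504 × 100 = 69.44 %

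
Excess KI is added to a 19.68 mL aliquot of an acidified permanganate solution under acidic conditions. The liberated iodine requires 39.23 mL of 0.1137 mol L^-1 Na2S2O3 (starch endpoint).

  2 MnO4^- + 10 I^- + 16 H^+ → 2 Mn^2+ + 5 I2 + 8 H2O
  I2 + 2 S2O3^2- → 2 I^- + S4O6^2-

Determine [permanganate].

0.04533 mol/L

n(S2O3^2-) = 0.03923 × 0.1137 = 4.460 × 10^-3 mol
n(I2) = n(S2O3^2-)/2 = 2.230 × 10^-3 mol
From the 2:5 ratio, n(MnO4^-) in the aliquot = 2/5 × 2.230 × 10^-3 = 8.921 × 10^-4 mol
[MnO4^-] = 8.921 × 10^-4 / 0.01968 = 0.04533 mol/L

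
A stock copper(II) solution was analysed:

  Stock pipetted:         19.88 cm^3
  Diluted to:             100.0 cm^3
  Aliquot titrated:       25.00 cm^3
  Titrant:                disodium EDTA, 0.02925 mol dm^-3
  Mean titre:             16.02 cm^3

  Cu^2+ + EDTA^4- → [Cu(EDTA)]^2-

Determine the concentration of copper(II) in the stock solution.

n(EDTA) = 0.01602 × 0.02925 = 4.686 × 10^-4 mol
n(Cu2+) in the aliquot = 4.686 × 10^-4 mol (1:1 ratio)
[Cu2+]_dilute = 4.686 × 10^-4 / 0.02500 = 0.01874 mol/L
Dilution factor = 100.0 / 19.88 = 5.030
[Cu2+]_stock = 0.01874 × 5.030 = 0.09428 mol/L

0.09428 mol/L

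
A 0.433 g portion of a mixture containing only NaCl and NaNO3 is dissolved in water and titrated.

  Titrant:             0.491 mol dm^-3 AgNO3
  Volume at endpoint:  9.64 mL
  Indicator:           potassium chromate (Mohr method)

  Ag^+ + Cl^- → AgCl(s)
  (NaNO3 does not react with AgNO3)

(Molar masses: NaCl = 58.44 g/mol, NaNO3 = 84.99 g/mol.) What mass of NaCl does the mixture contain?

0.277 g

n(AgNO3) = 0.00964 × 0.491 = 4.73 × 10^-3 mol
Let x = n(NaCl), y = n(NaNO3).
Titrant: 1x = 4.73 × 10^-3;  mass: 58.44x + 84.99y = 0.433
Solving, x = 4.73 × 10^-3 mol, y = 1.84 × 10^-3 mol
mass of NaCl = 4.73 × 10^-3 × 58.44 = 0.277 g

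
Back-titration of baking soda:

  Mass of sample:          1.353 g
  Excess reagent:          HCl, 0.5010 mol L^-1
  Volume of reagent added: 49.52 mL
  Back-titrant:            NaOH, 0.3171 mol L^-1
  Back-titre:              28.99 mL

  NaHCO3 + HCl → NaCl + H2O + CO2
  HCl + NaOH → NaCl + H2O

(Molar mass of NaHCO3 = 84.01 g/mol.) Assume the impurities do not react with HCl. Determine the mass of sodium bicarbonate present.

n(HCl) added = 0.04952 × 0.5010 = 0.02481 mol
n(NaOH) used in back-titration = 0.02899 × 0.3171 = 9.193 × 10^-3 mol
n(HCl) left over = 9.193 × 10^-3 mol (1:1 ratio)
n(HCl) consumed by analyte = 0.02481 − 9.193 × 10^-3 = 0.01562 mol
n(NaHCO3) = 0.01562 mol (1:1 ratio)
mass of NaHCO3 = 0.01562 × 84.01 = 1.312 g

1.312 g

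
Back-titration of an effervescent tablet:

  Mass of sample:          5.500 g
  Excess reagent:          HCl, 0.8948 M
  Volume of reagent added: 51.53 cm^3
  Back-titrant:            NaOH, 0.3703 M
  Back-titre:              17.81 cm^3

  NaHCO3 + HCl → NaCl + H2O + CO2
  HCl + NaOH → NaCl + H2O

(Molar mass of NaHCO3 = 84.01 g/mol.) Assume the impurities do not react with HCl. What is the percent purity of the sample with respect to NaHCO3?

n(HCl) added = 0.05153 × 0.8948 = 0.04611 mol
n(NaOH) used in back-titration = 0.01781 × 0.3703 = 6.595 × 10^-3 mol
n(HCl) left over = 6.595 × 10^-3 mol (1:1 ratio)
n(HCl) consumed by analyte = 0.04611 − 6.595 × 10^-3 = 0.03951 mol
n(NaHCO3) = 0.03951 mol (1:1 ratio)
mass of NaHCO3 = 0.03951 × 84.01 = 3.320 g
% NaHCO3 = 3.320 / 5.500 × 100 = 60.36 %

60.36 %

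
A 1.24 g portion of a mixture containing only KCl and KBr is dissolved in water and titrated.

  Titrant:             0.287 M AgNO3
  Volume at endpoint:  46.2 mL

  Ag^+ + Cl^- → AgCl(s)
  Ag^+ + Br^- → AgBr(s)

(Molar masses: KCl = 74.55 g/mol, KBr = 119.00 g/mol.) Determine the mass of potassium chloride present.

n(AgNO3) = 0.0462 × 0.287 = 0.0133 mol
Let x = n(KCl), y = n(KBr).
Titrant: 1x + 1y = 0.0133;  mass: 74.55x + 119.00y = 1.24
Solving, x = 7.60 × 10^-3 mol, y = 5.66 × 10^-3 mol
mass of KCl = 7.60 × 10^-3 × 74.55 = 0.567 g

0.567 g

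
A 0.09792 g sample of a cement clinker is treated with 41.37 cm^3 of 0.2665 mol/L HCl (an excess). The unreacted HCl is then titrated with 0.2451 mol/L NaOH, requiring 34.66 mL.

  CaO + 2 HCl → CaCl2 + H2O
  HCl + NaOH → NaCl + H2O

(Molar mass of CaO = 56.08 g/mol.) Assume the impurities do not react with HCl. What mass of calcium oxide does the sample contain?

n(HCl) added = 0.04137 × 0.2665 = 0.01103 mol
n(NaOH) used in back-titration = 0.03466 × 0.2451 = 8.495 × 10^-3 mol
n(HCl) left over = 8.495 × 10^-3 mol (1:1 ratio)
n(HCl) consumed by analyte = 0.01103 − 8.495 × 10^-3 = 2.530 × 10^-3 mol
From the 1:2 ratio, n(CaO) = 1/2 × 2.530 × 10^-3 = 1.265 × 10^-3 mol
mass of CaO = 1.265 × 10^-3 × 56.08 = 0.07094 g

0.07094 g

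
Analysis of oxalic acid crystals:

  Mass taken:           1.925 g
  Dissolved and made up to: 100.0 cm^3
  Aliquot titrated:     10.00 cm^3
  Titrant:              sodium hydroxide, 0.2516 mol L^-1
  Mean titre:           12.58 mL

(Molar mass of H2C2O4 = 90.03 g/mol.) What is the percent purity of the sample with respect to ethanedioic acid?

74.01 %

H2C2O4 + 2 NaOH → Na2C2O4 + 2 H2O
n(NaOH) per titration = 0.01258 × 0.2516 = 3.165 × 10^-3 mol
From the 1:2 ratio, n(H2C2O4) in each aliquot = 1/2 × 3.165 × 10^-3 = 1.583 × 10^-3 mol
n(H2C2O4) in the whole flask = 1.583 × 10^-3 × 100.0/10.00 = 0.01583 mol
mass of H2C2O4 = 0.01583 × 90.03 = 1.425 g
% H2C2O4 = 1.425 / 1.925 × 100 = 74.01 %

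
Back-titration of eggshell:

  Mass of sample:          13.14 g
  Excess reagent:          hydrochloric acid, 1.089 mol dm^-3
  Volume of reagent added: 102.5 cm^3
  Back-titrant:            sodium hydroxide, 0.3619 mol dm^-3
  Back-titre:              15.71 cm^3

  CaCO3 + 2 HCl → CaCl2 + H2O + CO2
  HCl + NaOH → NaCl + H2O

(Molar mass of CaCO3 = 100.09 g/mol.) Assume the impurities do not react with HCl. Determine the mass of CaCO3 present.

n(HCl) added = 0.1025 × 1.089 = 0.1116 mol
n(NaOH) used in back-titration = 0.01571 × 0.3619 = 5.685 × 10^-3 mol
n(HCl) left over = 5.685 × 10^-3 mol (1:1 ratio)
n(HCl) consumed by analyte = 0.1116 − 5.685 × 10^-3 = 0.1059 mol
From the 1:2 ratio, n(CaCO3) = 1/2 × 0.1059 = 0.05297 mol
mass of CaCO3 = 0.05297 × 100.09 = 5.302 g

5.302 g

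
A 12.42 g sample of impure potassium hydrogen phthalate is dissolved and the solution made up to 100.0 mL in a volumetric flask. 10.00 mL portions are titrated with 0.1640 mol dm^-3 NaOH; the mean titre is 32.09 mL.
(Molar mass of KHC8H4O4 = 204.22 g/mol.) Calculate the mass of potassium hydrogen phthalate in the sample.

KHC8H4O4 + NaOH → KNaC8H4O4 + H2O
n(NaOH) per titration = 0.03209 × 0.1640 = 5.263 × 10^-3 mol
n(KHC8H4O4) in each aliquot = 5.263 × 10^-3 mol (1:1 ratio)
n(KHC8H4O4) in the whole flask = 5.263 × 10^-3 × 100.0/10.00 = 0.05263 mol
mass of KHC8H4O4 = 0.05263 × 204.22 = 10.75 g

10.75 g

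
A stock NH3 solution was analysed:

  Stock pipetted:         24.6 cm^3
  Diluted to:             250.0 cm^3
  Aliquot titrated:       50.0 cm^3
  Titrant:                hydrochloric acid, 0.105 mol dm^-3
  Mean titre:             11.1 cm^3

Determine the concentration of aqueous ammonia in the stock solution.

0.237 mol/L

NH3 + HCl → NH4Cl
n(HCl) = 0.0111 × 0.105 = 1.17 × 10^-3 mol
n(NH3) in the aliquot = 1.17 × 10^-3 mol (1:1 ratio)
[NH3]_dilute = 1.17 × 10^-3 / 0.0500 = 0.0233 mol/L
Dilution factor = 250.0 / 24.6 = 10.16
[NH3]_stock = 0.0233 × 10.16 = 0.237 mol/L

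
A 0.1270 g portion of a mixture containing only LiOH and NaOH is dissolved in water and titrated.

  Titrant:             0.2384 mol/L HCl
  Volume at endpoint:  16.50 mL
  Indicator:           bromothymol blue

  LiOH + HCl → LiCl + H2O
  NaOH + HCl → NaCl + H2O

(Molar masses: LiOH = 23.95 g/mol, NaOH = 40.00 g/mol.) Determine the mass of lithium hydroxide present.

n(HCl) = 0.01650 × 0.2384 = 3.934 × 10^-3 mol
Let x = n(LiOH), y = n(NaOH).
Titrant: 1x + 1y = 3.934 × 10^-3;  mass: 23.95x + 40.00y = 0.1270
Solving, x = 1.891 × 10^-3 mol, y = 2.043 × 10^-3 mol
mass of LiOH = 1.891 × 10^-3 × 23.95 = 0.04528 g

0.04528 g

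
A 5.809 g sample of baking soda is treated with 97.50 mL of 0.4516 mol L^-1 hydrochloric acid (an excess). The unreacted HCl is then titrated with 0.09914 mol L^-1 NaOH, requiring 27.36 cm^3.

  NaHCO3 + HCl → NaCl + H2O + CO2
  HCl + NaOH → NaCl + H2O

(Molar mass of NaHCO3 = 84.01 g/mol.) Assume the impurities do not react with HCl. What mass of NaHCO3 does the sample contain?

n(HCl) added = 0.09750 × 0.4516 = 0.04403 mol
n(NaOH) used in back-titration = 0.02736 × 0.09914 = 2.712 × 10^-3 mol
n(HCl) left over = 2.712 × 10^-3 mol (1:1 ratio)
n(HCl) consumed by analyte = 0.04403 − 2.712 × 10^-3 = 0.04132 mol
n(NaHCO3) = 0.04132 mol (1:1 ratio)
mass of NaHCO3 = 0.04132 × 84.01 = 3.471 g

3.471 g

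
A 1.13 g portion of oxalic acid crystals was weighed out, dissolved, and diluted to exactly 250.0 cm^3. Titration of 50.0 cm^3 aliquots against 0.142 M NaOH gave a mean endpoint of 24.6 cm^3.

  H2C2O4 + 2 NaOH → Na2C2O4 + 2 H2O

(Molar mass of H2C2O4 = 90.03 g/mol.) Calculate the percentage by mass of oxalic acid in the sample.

n(NaOH) per titration = 0.0246 × 0.142 = 3.49 × 10^-3 mol
From the 1:2 ratio, n(H2C2O4) in each aliquot = 1/2 × 3.49 × 10^-3 = 1.75 × 10^-3 mol
n(H2C2O4) in the whole flask = 1.75 × 10^-3 × 250.0/50.0 = 8.73 × 10^-3 mol
mass of H2C2O4 = 8.73 × 10^-3 × 90.03 = 0.786 g
% H2C2O4 = 0.786 / 1.13 × 100 = 69.6 %

69.6 %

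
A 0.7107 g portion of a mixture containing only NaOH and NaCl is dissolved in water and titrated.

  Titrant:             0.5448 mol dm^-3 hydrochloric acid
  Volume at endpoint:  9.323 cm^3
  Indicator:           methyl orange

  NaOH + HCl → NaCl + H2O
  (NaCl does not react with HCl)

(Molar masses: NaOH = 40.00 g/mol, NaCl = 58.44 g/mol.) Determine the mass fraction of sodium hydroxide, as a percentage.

28.59 %

n(HCl) = 0.009323 × 0.5448 = 5.079 × 10^-3 mol
Let x = n(NaOH), y = n(NaCl).
Titrant: 1x = 5.079 × 10^-3;  mass: 40.00x + 58.44y = 0.7107
Solving, x = 5.079 × 10^-3 mol, y = 8.685 × 10^-3 mol
mass of NaOH = 5.079 × 10^-3 × 40.00 = 0.2032 g
% NaOH = 0.2032 / 0.7107 × 100 = 28.59 %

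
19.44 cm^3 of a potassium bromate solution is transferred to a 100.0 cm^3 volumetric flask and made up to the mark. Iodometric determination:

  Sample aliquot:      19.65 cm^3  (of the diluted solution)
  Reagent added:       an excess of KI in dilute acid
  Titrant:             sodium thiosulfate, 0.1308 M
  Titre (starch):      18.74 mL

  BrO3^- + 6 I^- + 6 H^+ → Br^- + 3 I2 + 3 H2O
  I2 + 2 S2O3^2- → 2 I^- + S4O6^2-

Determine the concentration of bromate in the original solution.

0.1069 M

n(S2O3^2-) = 0.01874 × 0.1308 = 2.451 × 10^-3 mol
n(I2) = n(S2O3^2-)/2 = 1.226 × 10^-3 mol
From the 1:3 ratio, n(BrO3^-) in the aliquot = 1/3 × 1.226 × 10^-3 = 4.085 × 10^-4 mol
[BrO3^-]_dilute = 4.085 × 10^-4 / 0.01965 = 0.02079 mol/L
[BrO3^-]_original = 0.02079 × 100.0/19.44 = 0.1069 mol/L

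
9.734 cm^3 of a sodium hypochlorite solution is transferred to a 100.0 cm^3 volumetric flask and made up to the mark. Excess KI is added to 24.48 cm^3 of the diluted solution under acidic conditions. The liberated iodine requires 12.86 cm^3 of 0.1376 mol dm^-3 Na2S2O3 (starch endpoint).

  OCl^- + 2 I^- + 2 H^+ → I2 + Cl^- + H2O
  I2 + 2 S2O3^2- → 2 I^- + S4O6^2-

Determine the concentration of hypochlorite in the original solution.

n(S2O3^2-) = 0.01286 × 0.1376 = 1.770 × 10^-3 mol
n(I2) = n(S2O3^2-)/2 = 8.848 × 10^-4 mol
n(OCl^-) in the aliquot = 8.848 × 10^-4 mol (1:1 ratio)
[OCl^-]_dilute = 8.848 × 10^-4 / 0.02448 = 0.03614 mol/L
[OCl^-]_original = 0.03614 × 100.0/9.734 = 0.3713 mol/L

0.3713 mol/L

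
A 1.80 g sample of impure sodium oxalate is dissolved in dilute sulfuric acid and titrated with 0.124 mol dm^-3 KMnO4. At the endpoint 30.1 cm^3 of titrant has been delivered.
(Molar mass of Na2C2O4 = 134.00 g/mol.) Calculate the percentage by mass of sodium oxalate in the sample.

2 MnO4^- + 5 C2O4^2- + 16 H^+ → 2 Mn^2+ + 10 CO2 + 8 H2O
n(KMnO4) = 0.0301 L × 0.124 mol/L = 3.73 × 10^-3 mol
From the 5:2 ratio, n(Na2C2O4) = 5/2 × 3.73 × 10^-3 = 9.33 × 10^-3 mol
mass of Na2C2O4 = 9.33 × 10^-3 × 134.00 g/mol = 1.25 g
% Na2C2O4 = 1.25 / 1.80 × 100 = 69.5 %

69.5 %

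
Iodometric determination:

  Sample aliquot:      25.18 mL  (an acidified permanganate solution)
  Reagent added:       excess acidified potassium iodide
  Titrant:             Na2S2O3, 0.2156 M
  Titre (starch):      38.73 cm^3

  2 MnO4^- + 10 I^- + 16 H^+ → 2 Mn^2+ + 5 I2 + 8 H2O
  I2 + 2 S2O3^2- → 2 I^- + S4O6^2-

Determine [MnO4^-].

0.06632 M

n(S2O3^2-) = 0.03873 × 0.2156 = 8.350 × 10^-3 mol
n(I2) = n(S2O3^2-)/2 = 4.175 × 10^-3 mol
From the 2:5 ratio, n(MnO4^-) in the aliquot = 2/5 × 4.175 × 10^-3 = 1.670 × 10^-3 mol
[MnO4^-] = 1.670 × 10^-3 / 0.02518 = 0.06632 mol/L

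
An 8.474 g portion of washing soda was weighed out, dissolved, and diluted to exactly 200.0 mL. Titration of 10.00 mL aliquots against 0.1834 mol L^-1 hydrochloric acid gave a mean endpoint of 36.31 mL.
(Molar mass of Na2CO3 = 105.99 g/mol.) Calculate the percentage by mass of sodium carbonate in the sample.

Na2CO3 + 2 HCl → 2 NaCl + H2O + CO2
n(HCl) per titration = 0.03631 × 0.1834 = 6.659 × 10^-3 mol
From the 1:2 ratio, n(Na2CO3) in each aliquot = 1/2 × 6.659 × 10^-3 = 3.330 × 10^-3 mol
n(Na2CO3) in the whole flask = 3.330 × 10^-3 × 200.0/10.00 = 0.06659 mol
mass of Na2CO3 = 0.06659 × 105.99 = 7.058 g
% Na2CO3 = 7.058 / 8.474 × 100 = 83.29 %

83.29 %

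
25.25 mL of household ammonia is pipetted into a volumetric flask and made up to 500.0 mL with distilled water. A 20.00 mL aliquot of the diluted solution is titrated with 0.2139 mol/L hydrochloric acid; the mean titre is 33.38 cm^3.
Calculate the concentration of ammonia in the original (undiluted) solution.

7.069 mol/L

NH3 + HCl → NH4Cl
n(HCl) = 0.03338 × 0.2139 = 7.140 × 10^-3 mol
n(NH3) in the aliquot = 7.140 × 10^-3 mol (1:1 ratio)
[NH3]_dilute = 7.140 × 10^-3 / 0.02000 = 0.3570 mol/L
Dilution factor = 500.0 / 25.25 = 19.80
[NH3]_stock = 0.3570 × 19.80 = 7.069 mol/L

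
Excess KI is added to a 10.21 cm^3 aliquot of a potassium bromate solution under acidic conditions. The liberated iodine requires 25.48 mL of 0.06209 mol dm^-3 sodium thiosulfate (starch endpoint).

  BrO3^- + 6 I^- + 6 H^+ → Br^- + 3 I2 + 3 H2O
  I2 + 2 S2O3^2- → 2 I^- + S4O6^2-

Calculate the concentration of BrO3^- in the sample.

0.02583 mol/L

n(S2O3^2-) = 0.02548 × 0.06209 = 1.582 × 10^-3 mol
n(I2) = n(S2O3^2-)/2 = 7.910 × 10^-4 mol
From the 1:3 ratio, n(BrO3^-) in the aliquot = 1/3 × 7.910 × 10^-4 = 2.637 × 10^-4 mol
[BrO3^-] = 2.637 × 10^-4 / 0.01021 = 0.02583 mol/L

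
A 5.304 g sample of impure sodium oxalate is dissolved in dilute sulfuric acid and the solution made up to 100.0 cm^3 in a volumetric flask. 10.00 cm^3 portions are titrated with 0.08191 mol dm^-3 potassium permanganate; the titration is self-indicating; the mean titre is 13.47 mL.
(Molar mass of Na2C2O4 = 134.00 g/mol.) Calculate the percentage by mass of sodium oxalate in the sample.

2 MnO4^- + 5 C2O4^2- + 16 H^+ → 2 Mn^2+ + 10 CO2 + 8 H2O
n(KMnO4) per titration = 0.01347 × 0.08191 = 1.103 × 10^-3 mol
From the 5:2 ratio, n(Na2C2O4) in each aliquot = 5/2 × 1.103 × 10^-3 = 2.758 × 10^-3 mol
n(Na2C2O4) in the whole flask = 2.758 × 10^-3 × 100.0/10.00 = 0.02758 mol
mass of Na2C2O4 = 0.02758 × 134.00 = 3.696 g
% Na2C2O4 = 3.696 / 5.304 × 100 = 69.69 %

69.69 %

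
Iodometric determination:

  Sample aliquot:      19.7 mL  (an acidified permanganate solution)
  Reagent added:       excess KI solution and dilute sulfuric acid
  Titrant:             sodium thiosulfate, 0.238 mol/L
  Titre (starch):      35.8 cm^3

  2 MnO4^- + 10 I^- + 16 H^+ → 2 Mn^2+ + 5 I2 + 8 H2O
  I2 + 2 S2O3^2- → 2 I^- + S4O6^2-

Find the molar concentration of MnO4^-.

0.0865 mol/L

n(S2O3^2-) = 0.0358 × 0.238 = 8.52 × 10^-3 mol
n(I2) = n(S2O3^2-)/2 = 4.26 × 10^-3 mol
From the 2:5 ratio, n(MnO4^-) in the aliquot = 2/5 × 4.26 × 10^-3 = 1.70 × 10^-3 mol
[MnO4^-] = 1.70 × 10^-3 / 0.0197 = 0.0865 mol/L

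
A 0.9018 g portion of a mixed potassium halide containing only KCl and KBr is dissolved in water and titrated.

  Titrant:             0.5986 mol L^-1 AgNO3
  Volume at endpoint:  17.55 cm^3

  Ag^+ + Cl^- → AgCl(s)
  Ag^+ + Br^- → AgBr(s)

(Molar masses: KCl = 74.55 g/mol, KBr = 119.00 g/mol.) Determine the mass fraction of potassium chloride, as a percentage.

n(AgNO3) = 0.01755 × 0.5986 = 0.01051 mol
Let x = n(KCl), y = n(KBr).
Titrant: 1x + 1y = 0.01051;  mass: 74.55x + 119.00y = 0.9018
Solving, x = 7.837 × 10^-3 mol, y = 2.669 × 10^-3 mol
mass of KCl = 7.837 × 10^-3 × 74.55 = 0.5842 g
% KCl = 0.5842 / 0.9018 × 100 = 64.79 %

64.79 %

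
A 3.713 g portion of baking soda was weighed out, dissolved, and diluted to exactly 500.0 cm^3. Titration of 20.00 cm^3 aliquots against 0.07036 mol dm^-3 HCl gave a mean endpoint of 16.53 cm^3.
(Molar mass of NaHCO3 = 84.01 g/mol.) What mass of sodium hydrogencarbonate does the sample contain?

NaHCO3 + HCl → NaCl + H2O + CO2
n(HCl) per titration = 0.01653 × 0.07036 = 1.163 × 10^-3 mol
n(NaHCO3) in each aliquot = 1.163 × 10^-3 mol (1:1 ratio)
n(NaHCO3) in the whole flask = 1.163 × 10^-3 × 500.0/20.00 = 0.02908 mol
mass of NaHCO3 = 0.02908 × 84.01 = 2.443 g

2.443 g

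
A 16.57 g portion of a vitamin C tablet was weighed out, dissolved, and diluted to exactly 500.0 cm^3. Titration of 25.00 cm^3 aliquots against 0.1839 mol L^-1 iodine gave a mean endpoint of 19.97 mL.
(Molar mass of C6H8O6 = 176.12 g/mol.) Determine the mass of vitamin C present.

12.94 g

C6H8O6 + I2 → C6H6O6 + 2 HI
n(I2) per titration = 0.01997 × 0.1839 = 3.672 × 10^-3 mol
n(C6H8O6) in each aliquot = 3.672 × 10^-3 mol (1:1 ratio)
n(C6H8O6) in the whole flask = 3.672 × 10^-3 × 500.0/25.00 = 0.07345 mol
mass of C6H8O6 = 0.07345 × 176.12 = 12.94 g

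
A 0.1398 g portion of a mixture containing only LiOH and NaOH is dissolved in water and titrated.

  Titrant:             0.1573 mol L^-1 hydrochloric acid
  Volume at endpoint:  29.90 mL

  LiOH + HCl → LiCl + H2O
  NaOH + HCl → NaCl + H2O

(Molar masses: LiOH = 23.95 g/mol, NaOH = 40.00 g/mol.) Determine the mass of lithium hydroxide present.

n(HCl) = 0.02990 × 0.1573 = 4.703 × 10^-3 mol
Let x = n(LiOH), y = n(NaOH).
Titrant: 1x + 1y = 4.703 × 10^-3;  mass: 23.95x + 40.00y = 0.1398
Solving, x = 3.011 × 10^-3 mol, y = 1.692 × 10^-3 mol
mass of LiOH = 3.011 × 10^-3 × 23.95 = 0.07212 g

0.07212 g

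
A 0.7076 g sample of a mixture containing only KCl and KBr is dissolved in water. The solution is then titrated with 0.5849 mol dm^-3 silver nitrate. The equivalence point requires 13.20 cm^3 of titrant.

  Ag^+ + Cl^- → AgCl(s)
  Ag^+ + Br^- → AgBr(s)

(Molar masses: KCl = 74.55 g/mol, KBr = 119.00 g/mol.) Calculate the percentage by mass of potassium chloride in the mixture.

50.05 %

n(AgNO3) = 0.01320 × 0.5849 = 7.721 × 10^-3 mol
Let x = n(KCl), y = n(KBr).
Titrant: 1x + 1y = 7.721 × 10^-3;  mass: 74.55x + 119.00y = 0.7076
Solving, x = 4.751 × 10^-3 mol, y = 2.970 × 10^-3 mol
mass of KCl = 4.751 × 10^-3 × 74.55 = 0.3542 g
% KCl = 0.3542 / 0.7076 × 100 = 50.05 %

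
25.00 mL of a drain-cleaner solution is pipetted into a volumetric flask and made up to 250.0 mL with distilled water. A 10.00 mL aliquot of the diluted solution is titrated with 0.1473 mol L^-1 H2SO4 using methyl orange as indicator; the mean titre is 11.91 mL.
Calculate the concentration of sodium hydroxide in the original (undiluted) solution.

2 NaOH + H2SO4 → Na2SO4 + 2 H2O
n(H2SO4) = 0.01191 × 0.1473 = 1.754 × 10^-3 mol
From the 2:1 ratio, n(NaOH) in the aliquot = 2/1 × 1.754 × 10^-3 = 3.509 × 10^-3 mol
[NaOH]_dilute = 3.509 × 10^-3 / 0.01000 = 0.3509 mol/L
Dilution factor = 250.0 / 25.00 = 10.00
[NaOH]_stock = 0.3509 × 10.00 = 3.509 mol/L

3.509 mol/L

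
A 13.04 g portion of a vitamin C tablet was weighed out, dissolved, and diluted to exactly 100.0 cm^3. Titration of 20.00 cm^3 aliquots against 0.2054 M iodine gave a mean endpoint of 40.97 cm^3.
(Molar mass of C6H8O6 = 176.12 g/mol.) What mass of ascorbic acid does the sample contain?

C6H8O6 + I2 → C6H6O6 + 2 HI
n(I2) per titration = 0.04097 × 0.2054 = 8.415 × 10^-3 mol
n(C6H8O6) in each aliquot = 8.415 × 10^-3 mol (1:1 ratio)
n(C6H8O6) in the whole flask = 8.415 × 10^-3 × 100.0/20.00 = 0.04208 mol
mass of C6H8O6 = 0.04208 × 176.12 = 7.410 g

7.410 g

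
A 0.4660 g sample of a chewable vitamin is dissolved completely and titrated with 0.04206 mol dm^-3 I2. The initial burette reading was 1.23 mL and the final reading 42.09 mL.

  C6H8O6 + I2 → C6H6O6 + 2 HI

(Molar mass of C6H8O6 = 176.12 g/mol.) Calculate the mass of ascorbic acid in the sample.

n(I2) = 0.04086 L × 0.04206 mol/L = 1.719 × 10^-3 mol
n(C6H8O6) = 1.719 × 10^-3 mol (1:1 ratio)
mass of C6H8O6 = 1.719 × 10^-3 × 176.12 g/mol = 0.3027 g

0.3027 g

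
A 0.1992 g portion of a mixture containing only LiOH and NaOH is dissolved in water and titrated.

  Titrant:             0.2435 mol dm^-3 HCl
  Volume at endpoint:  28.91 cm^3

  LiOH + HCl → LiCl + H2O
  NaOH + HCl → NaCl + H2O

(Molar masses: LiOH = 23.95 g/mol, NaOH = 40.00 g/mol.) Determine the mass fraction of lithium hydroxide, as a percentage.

n(HCl) = 0.02891 × 0.2435 = 7.040 × 10^-3 mol
Let x = n(LiOH), y = n(NaOH).
Titrant: 1x + 1y = 7.040 × 10^-3;  mass: 23.95x + 40.00y = 0.1992
Solving, x = 5.133 × 10^-3 mol, y = 1.907 × 10^-3 mol
mass of LiOH = 5.133 × 10^-3 × 23.95 = 0.1229 g
% LiOH = 0.1229 / 0.1992 × 100 = 61.71 %

61.71 %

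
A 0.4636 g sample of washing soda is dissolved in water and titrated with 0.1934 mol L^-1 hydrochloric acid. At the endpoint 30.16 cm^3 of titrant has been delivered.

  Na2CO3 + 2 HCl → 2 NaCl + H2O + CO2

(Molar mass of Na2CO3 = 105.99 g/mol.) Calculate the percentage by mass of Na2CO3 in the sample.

n(HCl) = 0.03016 L × 0.1934 mol/L = 5.833 × 10^-3 mol
From the 1:2 ratio, n(Na2CO3) = 1/2 × 5.833 × 10^-3 = 2.916 × 10^-3 mol
mass of Na2CO3 = 2.916 × 10^-3 × 105.99 g/mol = 0.3091 g
% Na2CO3 = 0.3091 / 0.4636 × 100 = 66.68 %

66.68 %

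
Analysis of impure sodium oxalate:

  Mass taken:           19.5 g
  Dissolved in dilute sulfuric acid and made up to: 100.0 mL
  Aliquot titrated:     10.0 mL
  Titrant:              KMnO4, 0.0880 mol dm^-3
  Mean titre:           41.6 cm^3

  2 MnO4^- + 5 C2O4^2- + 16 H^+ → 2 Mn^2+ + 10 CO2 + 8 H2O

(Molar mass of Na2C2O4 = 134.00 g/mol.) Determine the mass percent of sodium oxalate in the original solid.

n(KMnO4) per titration = 0.0416 × 0.0880 = 3.66 × 10^-3 mol
From the 5:2 ratio, n(Na2C2O4) in each aliquot = 5/2 × 3.66 × 10^-3 = 9.15 × 10^-3 mol
n(Na2C2O4) in the whole flask = 9.15 × 10^-3 × 100.0/10.0 = 0.0915 mol
mass of Na2C2O4 = 0.0915 × 134.00 = 12.3 g
% Na2C2O4 = 12.3 / 19.5 × 100 = 62.9 %

62.9 %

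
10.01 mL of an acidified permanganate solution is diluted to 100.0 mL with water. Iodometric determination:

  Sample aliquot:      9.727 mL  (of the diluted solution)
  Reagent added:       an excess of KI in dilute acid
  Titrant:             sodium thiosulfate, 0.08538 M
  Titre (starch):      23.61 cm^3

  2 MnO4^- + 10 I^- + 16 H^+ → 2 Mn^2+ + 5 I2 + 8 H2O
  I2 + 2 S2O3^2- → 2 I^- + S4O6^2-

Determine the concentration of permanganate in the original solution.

0.4141 M

n(S2O3^2-) = 0.02361 × 0.08538 = 2.016 × 10^-3 mol
n(I2) = n(S2O3^2-)/2 = 1.008 × 10^-3 mol
From the 2:5 ratio, n(MnO4^-) in the aliquot = 2/5 × 1.008 × 10^-3 = 4.032 × 10^-4 mol
[MnO4^-]_dilute = 4.032 × 10^-4 / 0.009727 = 0.04145 mol/L
[MnO4^-]_original = 0.04145 × 100.0/10.01 = 0.4141 mol/L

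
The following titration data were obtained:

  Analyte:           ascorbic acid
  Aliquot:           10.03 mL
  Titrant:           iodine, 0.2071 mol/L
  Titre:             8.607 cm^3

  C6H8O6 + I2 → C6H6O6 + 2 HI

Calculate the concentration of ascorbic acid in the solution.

0.1777 mol/L

n(I2) = 0.008607 L × 0.2071 mol/L = 1.783 × 10^-3 mol
n(C6H8O6) = 1.783 × 10^-3 mol (1:1 mole ratio)
[C6H8O6] = 1.783 × 10^-3 mol / 0.01003 L = 0.1777 mol/L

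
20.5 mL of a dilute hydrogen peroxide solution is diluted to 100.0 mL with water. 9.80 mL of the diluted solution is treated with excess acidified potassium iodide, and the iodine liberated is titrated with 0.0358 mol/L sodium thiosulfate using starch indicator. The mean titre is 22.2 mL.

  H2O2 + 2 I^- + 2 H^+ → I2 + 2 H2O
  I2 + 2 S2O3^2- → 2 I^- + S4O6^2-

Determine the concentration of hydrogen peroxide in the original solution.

0.198 mol/L

n(S2O3^2-) = 0.0222 × 0.0358 = 7.95 × 10^-4 mol
n(I2) = n(S2O3^2-)/2 = 3.97 × 10^-4 mol
n(H2O2) in the aliquot = 3.97 × 10^-4 mol (1:1 ratio)
[H2O2]_dilute = 3.97 × 10^-4 / 0.00980 = 0.0405 mol/L
[H2O2]_original = 0.0405 × 100.0/20.5 = 0.198 mol/L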